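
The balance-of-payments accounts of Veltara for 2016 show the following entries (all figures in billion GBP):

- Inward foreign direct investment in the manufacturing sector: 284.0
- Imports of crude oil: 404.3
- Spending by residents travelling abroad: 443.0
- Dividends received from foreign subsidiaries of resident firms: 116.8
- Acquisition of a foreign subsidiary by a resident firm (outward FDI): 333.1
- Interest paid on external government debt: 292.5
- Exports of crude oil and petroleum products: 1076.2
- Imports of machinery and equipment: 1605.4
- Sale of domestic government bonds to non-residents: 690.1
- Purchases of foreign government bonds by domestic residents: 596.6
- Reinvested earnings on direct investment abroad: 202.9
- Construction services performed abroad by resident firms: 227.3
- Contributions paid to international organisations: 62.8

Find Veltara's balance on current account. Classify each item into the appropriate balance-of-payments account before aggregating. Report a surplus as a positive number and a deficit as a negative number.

-1184.8

Goods: 1076.2 - 1605.4 - 404.3 = -933.5
Services: -443.0 + 227.3 = -215.7
Primary income: 116.8 + 202.9 - 292.5 = 27.2
Secondary income: -62.8
Current account = (-933.5) + (-215.7) + 27.2 + (-62.8) = -1184.8
(Excluded from the current account — financial account: inward foreign direct investment in the manufacturing sector 284.0, acquisition of a foreign subsidiary by a resident firm (outward FDI) 333.1, sale of domestic government bonds to non-residents 690.1, purchases of foreign government bonds by domestic residents 596.6.)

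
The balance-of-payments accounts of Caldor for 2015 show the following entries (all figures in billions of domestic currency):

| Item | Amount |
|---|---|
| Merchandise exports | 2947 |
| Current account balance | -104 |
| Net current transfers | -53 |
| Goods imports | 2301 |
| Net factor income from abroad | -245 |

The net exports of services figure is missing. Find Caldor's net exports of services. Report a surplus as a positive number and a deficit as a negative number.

-452

Current account = goods balance + services balance + net primary income + net secondary income
Sum of the known components = 348
Net exports of services = CA - (known components) = -104 - 348 = -452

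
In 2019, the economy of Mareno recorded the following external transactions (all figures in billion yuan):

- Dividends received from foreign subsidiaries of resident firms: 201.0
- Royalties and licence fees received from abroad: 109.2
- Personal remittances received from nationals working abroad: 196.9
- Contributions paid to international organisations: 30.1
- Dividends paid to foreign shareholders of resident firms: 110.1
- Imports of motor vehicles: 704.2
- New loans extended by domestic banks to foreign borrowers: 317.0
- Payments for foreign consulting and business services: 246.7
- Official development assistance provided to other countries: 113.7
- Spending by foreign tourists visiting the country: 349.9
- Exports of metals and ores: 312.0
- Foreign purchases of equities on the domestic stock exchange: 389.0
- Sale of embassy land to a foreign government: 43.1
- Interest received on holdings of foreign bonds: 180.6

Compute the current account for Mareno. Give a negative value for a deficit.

Goods: 312.0 - 704.2 = -392.2
Services: 109.2 + 349.9 - 246.7 = 212.4
Primary income: 180.6 + 201.0 - 110.1 = 271.5
Secondary income: -30.1 - 113.7 + 196.9 = 53.1
Current account = (-392.2) + 212.4 + 271.5 + 53.1 = 144.8
(Excluded from the current account — financial account: new loans extended by domestic banks to foreign borrowers 317.0, foreign purchases of equities on the domestic stock exchange 389.0; capital account: sale of embassy land to a foreign government 43.1.)

144.8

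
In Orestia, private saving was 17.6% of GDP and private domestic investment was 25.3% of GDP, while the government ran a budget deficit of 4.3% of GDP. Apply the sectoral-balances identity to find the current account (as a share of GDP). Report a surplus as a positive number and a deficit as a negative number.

-12.0

By the sectoral-balances identity, CA = (S_private - I) + (T - G).
Private balance = 17.6 - 25.3 = -7.7
Government balance (T - G) = -4.3
CA = -7.7 + (-4.3) = -12.0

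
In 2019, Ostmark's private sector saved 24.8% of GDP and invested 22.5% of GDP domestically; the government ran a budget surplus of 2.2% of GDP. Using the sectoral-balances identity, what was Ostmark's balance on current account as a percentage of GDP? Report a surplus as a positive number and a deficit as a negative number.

4.5

By the sectoral-balances identity, CA = (S_private - I) + (T - G).
Private balance = 24.8 - 22.5 = 2.3
Government balance (T - G) = 2.2
CA = 2.3 + 2.2 = 4.5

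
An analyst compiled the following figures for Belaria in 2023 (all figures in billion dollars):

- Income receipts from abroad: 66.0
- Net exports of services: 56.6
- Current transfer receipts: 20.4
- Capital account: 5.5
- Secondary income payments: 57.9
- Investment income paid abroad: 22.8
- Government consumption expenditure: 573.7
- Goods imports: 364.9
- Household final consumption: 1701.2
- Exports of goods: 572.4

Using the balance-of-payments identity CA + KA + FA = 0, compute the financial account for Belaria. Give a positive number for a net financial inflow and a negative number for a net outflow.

-275.3

Goods balance = 572.4 - 364.9 = 207.5
Services balance = 56.6
Trade balance (goods + services) = 207.5 + 56.6 = 264.1
Net primary income = 66.0 - 22.8 = 43.2
Net secondary income = 20.4 - 57.9 = -37.5
Current account = 264.1 + 43.2 + (-37.5) = 269.8
Financial account = -(269.8 + 5.5) = -275.3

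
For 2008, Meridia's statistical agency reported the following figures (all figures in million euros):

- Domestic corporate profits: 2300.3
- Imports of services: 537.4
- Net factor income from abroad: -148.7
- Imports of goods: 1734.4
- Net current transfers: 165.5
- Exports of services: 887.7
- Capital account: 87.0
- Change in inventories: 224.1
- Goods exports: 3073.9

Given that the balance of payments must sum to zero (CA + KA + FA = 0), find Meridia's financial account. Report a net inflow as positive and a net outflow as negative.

Goods balance = 3073.9 - 1734.4 = 1339.5
Services balance = 887.7 - 537.4 = 350.3
Trade balance (goods + services) = 1339.5 + 350.3 = 1689.8
Net primary income = -148.7
Net secondary income = 165.5
Current account = 1689.8 + (-148.7) + 165.5 = 1706.6
Financial account = -(1706.6 + 87.0) = -1793.6

-1793.6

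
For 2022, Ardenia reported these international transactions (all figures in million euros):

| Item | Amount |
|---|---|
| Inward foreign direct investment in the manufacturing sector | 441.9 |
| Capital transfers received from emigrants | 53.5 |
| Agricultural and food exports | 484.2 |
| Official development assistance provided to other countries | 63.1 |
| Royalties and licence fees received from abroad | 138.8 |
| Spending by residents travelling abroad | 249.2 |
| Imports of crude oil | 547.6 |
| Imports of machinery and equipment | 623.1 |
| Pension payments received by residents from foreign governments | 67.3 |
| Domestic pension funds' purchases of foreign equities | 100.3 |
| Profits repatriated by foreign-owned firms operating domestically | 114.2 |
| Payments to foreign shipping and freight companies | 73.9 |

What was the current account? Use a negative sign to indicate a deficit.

-980.8

Goods: -547.6 + 484.2 - 623.1 = -686.5
Services: 138.8 - 249.2 - 73.9 = -184.3
Primary income: -114.2
Secondary income: 67.3 - 63.1 = 4.2
Current account = (-686.5) + (-184.3) + (-114.2) + 4.2 = -980.8
(Excluded from the current account — financial account: inward foreign direct investment in the manufacturing sector 441.9, domestic pension funds' purchases of foreign equities 100.3; capital account: capital transfers received from emigrants 53.5.)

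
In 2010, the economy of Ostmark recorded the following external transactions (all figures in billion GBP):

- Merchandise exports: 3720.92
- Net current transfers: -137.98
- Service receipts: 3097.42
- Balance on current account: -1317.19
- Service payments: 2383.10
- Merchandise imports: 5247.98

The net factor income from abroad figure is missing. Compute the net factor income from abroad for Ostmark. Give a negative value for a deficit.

-366.47

Current account = goods balance + services balance + net primary income + net secondary income
Sum of the known components = -950.72
Net factor income from abroad = CA - (known components) = -1317.19 - (-950.72) = -366.47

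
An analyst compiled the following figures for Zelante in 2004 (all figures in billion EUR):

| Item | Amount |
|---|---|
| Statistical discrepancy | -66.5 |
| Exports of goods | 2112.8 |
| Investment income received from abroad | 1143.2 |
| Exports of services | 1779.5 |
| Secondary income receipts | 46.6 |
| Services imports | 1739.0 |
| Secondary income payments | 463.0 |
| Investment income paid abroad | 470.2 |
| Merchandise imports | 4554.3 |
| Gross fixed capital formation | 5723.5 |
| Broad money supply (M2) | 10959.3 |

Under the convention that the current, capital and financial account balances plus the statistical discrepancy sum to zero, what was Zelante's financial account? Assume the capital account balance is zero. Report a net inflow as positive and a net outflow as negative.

2210.9

Goods balance = 2112.8 - 4554.3 = -2441.5
Services balance = 1779.5 - 1739.0 = 40.5
Trade balance (goods + services) = -2441.5 + 40.5 = -2401.0
Net primary income = 1143.2 - 470.2 = 673.0
Net secondary income = 46.6 - 463.0 = -416.4
Current account = -2401.0 + 673.0 + (-416.4) = -2144.4
Financial account = -(-2144.4 + (-66.5)) = 2210.9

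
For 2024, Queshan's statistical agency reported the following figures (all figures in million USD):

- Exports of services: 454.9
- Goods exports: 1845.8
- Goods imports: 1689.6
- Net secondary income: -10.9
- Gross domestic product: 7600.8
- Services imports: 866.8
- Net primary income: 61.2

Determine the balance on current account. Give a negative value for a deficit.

-205.4

Goods balance = 1845.8 - 1689.6 = 156.2
Services balance = 454.9 - 866.8 = -411.9
Trade balance (goods + services) = 156.2 + (-411.9) = -255.7
Net primary income = 61.2
Net secondary income = -10.9
Current account = -255.7 + 61.2 + (-10.9) = -205.4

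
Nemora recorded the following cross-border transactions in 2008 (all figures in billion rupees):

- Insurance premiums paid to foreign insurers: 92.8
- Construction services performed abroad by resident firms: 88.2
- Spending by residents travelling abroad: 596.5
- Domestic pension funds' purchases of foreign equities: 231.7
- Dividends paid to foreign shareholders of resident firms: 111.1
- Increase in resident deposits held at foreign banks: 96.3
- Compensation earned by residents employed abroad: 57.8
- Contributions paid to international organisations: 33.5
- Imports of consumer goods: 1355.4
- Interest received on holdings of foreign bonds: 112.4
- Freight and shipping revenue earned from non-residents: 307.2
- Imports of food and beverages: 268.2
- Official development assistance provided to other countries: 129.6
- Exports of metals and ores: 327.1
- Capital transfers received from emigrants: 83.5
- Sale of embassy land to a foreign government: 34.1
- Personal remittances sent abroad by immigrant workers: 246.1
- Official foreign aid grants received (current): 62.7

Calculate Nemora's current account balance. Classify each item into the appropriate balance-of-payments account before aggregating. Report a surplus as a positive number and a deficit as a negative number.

-1877.8

Goods: -1355.4 - 268.2 + 327.1 = -1296.5
Services: 88.2 + 307.2 - 92.8 - 596.5 = -293.9
Primary income: -111.1 + 112.4 + 57.8 = 59.1
Secondary income: 62.7 - 246.1 - 33.5 - 129.6 = -346.5
Current account = (-1296.5) + (-293.9) + 59.1 + (-346.5) = -1877.8
(Excluded from the current account — financial account: domestic pension funds' purchases of foreign equities 231.7, increase in resident deposits held at foreign banks 96.3; capital account: capital transfers received from emigrants 83.5, sale of embassy land to a foreign government 34.1.)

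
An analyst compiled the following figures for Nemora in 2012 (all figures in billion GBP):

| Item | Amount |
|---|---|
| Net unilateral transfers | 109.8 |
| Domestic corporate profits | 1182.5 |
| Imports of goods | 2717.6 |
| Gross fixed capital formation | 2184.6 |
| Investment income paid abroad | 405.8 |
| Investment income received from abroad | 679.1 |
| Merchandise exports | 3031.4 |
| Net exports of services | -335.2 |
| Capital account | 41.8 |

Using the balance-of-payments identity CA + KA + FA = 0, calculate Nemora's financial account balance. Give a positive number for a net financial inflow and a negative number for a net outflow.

Goods balance = 3031.4 - 2717.6 = 313.8
Services balance = -335.2
Trade balance (goods + services) = 313.8 + (-335.2) = -21.4
Net primary income = 679.1 - 405.8 = 273.3
Net secondary income = 109.8
Current account = -21.4 + 273.3 + 109.8 = 361.7
Financial account = -(361.7 + 41.8) = -403.5

-403.5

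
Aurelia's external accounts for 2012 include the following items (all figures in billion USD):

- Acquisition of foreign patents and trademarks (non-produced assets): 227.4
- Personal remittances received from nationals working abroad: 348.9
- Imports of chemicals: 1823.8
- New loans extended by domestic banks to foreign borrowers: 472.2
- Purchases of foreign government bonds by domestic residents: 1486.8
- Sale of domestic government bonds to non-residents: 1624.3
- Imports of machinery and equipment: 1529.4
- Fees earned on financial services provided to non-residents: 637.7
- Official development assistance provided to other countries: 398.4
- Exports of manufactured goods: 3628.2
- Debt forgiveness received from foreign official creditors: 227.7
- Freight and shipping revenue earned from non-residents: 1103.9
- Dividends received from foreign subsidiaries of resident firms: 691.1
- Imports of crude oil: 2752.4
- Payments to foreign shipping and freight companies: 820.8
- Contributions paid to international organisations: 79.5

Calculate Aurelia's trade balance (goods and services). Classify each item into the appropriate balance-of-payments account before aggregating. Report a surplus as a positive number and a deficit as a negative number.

Goods: -1529.4 + 3628.2 - 2752.4 - 1823.8 = -2477.4
Services: 1103.9 + 637.7 - 820.8 = 920.8
Trade balance = -2477.4 + 920.8 = -1556.6
(Excluded from the trade balance — capital account: acquisition of foreign patents and trademarks (non-produced assets) 227.4, debt forgiveness received from foreign official creditors 227.7; secondary income: personal remittances received from nationals working abroad 348.9, official development assistance provided to other countries 398.4, contributions paid to international organisations 79.5; financial account: new loans extended by domestic banks to foreign borrowers 472.2, purchases of foreign government bonds by domestic residents 1486.8, sale of domestic government bonds to non-residents 1624.3; primary income: dividends received from foreign subsidiaries of resident firms 691.1.)

-1556.6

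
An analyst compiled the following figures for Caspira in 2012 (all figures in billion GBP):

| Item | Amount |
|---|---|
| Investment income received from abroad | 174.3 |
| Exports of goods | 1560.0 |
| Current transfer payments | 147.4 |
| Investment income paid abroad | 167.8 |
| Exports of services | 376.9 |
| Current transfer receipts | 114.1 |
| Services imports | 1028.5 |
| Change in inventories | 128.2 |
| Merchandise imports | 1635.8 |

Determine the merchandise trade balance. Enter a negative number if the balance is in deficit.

-75.8

Goods balance = 1560.0 - 1635.8 = -75.8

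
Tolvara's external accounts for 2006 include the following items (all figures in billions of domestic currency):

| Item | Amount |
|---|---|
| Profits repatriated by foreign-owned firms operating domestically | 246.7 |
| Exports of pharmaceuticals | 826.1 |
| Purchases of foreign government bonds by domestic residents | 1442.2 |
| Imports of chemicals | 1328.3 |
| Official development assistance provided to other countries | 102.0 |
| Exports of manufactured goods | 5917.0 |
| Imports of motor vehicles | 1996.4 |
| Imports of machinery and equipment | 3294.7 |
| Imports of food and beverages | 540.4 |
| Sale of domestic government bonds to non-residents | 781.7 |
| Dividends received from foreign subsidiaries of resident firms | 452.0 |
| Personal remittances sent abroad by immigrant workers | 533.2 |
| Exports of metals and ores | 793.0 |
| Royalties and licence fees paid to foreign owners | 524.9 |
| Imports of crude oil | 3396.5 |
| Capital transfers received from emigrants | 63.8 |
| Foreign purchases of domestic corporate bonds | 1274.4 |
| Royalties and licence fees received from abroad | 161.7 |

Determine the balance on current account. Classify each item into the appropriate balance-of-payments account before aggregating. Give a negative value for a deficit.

-3813.3

Goods: -3294.7 + 826.1 - 1996.4 + 793.0 - 1328.3 + 5917.0 - 540.4 - 3396.5 = -3020.2
Services: -524.9 + 161.7 = -363.2
Primary income: -246.7 + 452.0 = 205.3
Secondary income: -102.0 - 533.2 = -635.2
Current account = (-3020.2) + (-363.2) + 205.3 + (-635.2) = -3813.3
(Excluded from the current account — financial account: purchases of foreign government bonds by domestic residents 1442.2, sale of domestic government bonds to non-residents 781.7, foreign purchases of domestic corporate bonds 1274.4; capital account: capital transfers received from emigrants 63.8.)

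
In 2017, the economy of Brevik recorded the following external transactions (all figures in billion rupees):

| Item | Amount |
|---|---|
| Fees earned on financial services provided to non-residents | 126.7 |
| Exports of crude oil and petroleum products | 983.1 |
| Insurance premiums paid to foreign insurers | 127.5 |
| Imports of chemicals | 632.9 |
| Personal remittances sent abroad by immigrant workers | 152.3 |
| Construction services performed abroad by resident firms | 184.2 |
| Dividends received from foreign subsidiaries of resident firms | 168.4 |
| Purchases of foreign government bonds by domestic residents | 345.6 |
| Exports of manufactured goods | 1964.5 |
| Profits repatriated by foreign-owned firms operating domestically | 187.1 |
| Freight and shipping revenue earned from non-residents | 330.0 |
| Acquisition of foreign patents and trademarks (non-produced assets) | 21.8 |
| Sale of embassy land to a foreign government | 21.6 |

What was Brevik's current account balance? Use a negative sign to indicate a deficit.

Goods: -632.9 + 983.1 + 1964.5 = 2314.7
Services: -127.5 + 330.0 + 126.7 + 184.2 = 513.4
Primary income: -187.1 + 168.4 = -18.7
Secondary income: -152.3
Current account = 2314.7 + 513.4 + (-18.7) + (-152.3) = 2657.1
(Excluded from the current account — financial account: purchases of foreign government bonds by domestic residents 345.6; capital account: acquisition of foreign patents and trademarks (non-produced assets) 21.8, sale of embassy land to a foreign government 21.6.)

2657.1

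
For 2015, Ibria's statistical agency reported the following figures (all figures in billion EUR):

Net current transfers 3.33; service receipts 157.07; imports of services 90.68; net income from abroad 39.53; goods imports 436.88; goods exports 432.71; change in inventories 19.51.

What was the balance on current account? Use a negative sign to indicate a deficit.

105.08

Goods balance = 432.71 - 436.88 = -4.17
Services balance = 157.07 - 90.68 = 66.39
Trade balance (goods + services) = -4.17 + 66.39 = 62.22
Net primary income = 39.53
Net secondary income = 3.33
Current account = 62.22 + 39.53 + 3.33 = 105.08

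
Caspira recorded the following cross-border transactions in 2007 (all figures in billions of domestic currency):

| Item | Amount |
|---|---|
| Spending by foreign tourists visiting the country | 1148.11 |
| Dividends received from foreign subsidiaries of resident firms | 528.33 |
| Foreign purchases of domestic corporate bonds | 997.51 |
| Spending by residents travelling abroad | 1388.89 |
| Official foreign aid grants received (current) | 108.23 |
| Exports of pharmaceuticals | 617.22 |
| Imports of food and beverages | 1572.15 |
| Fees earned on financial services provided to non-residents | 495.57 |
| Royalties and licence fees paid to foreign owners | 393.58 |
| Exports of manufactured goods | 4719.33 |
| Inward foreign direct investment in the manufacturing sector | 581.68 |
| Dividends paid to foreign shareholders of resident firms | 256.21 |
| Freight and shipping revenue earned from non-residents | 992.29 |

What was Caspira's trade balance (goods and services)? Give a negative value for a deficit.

4617.90

Goods: 617.22 + 4719.33 - 1572.15 = 3764.40
Services: -393.58 + 495.57 - 1388.89 + 992.29 + 1148.11 = 853.50
Trade balance = 3764.40 + 853.50 = 4617.90
(Excluded from the trade balance — primary income: dividends received from foreign subsidiaries of resident firms 528.33, dividends paid to foreign shareholders of resident firms 256.21; financial account: foreign purchases of domestic corporate bonds 997.51, inward foreign direct investment in the manufacturing sector 581.68; secondary income: official foreign aid grants received (current) 108.23.)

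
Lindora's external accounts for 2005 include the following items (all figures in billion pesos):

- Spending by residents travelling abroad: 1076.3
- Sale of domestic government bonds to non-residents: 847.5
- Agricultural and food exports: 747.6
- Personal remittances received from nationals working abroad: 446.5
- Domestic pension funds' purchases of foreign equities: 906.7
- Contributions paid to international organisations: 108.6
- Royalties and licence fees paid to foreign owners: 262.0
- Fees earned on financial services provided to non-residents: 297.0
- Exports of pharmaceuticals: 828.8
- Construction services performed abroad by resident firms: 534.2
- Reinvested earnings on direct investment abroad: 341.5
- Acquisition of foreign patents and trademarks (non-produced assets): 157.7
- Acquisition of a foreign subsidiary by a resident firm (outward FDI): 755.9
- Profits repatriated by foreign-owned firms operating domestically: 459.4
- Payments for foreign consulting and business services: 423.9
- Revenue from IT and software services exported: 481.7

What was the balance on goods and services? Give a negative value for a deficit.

Goods: 747.6 + 828.8 = 1576.4
Services: -262.0 - 423.9 + 481.7 + 297.0 - 1076.3 + 534.2 = -449.3
Trade balance = 1576.4 + (-449.3) = 1127.1
(Excluded from the trade balance — financial account: sale of domestic government bonds to non-residents 847.5, domestic pension funds' purchases of foreign equities 906.7, acquisition of a foreign subsidiary by a resident firm (outward FDI) 755.9; secondary income: personal remittances received from nationals working abroad 446.5, contributions paid to international organisations 108.6; primary income: reinvested earnings on direct investment abroad 341.5, profits repatriated by foreign-owned firms operating domestically 459.4; capital account: acquisition of foreign patents and trademarks (non-produced assets) 157.7.)

1127.1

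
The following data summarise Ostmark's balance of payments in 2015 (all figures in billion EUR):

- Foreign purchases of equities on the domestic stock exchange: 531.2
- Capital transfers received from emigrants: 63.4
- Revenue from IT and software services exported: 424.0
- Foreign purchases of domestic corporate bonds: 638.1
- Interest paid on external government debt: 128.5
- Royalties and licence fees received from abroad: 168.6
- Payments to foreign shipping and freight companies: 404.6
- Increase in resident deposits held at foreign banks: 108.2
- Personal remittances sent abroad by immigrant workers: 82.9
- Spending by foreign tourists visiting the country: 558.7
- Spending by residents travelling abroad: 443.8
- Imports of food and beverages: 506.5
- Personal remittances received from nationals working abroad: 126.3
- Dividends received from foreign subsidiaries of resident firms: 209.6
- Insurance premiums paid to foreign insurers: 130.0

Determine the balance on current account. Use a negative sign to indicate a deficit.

-209.1

Goods: -506.5
Services: -404.6 + 168.6 + 424.0 - 130.0 + 558.7 - 443.8 = 172.9
Primary income: 209.6 - 128.5 = 81.1
Secondary income: 126.3 - 82.9 = 43.4
Current account = (-506.5) + 172.9 + 81.1 + 43.4 = -209.1
(Excluded from the current account — financial account: foreign purchases of equities on the domestic stock exchange 531.2, foreign purchases of domestic corporate bonds 638.1, increase in resident deposits held at foreign banks 108.2; capital account: capital transfers received from emigrants 63.4.)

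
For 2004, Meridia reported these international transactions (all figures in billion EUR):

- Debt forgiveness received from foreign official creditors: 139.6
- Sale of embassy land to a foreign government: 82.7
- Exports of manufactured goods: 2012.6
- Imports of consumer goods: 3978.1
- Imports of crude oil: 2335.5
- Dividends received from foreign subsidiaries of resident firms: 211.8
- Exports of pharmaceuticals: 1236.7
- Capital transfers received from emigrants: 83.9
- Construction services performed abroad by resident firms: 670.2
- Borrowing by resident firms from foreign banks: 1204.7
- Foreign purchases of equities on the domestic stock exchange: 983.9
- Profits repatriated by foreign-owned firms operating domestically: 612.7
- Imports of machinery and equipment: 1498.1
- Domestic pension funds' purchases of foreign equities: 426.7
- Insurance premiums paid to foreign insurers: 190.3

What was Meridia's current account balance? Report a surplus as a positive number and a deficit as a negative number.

-4483.4

Goods: 2012.6 - 2335.5 + 1236.7 - 1498.1 - 3978.1 = -4562.4
Services: 670.2 - 190.3 = 479.9
Primary income: -612.7 + 211.8 = -400.9
Current account = (-4562.4) + 479.9 + (-400.9) = -4483.4
(Excluded from the current account — capital account: debt forgiveness received from foreign official creditors 139.6, sale of embassy land to a foreign government 82.7, capital transfers received from emigrants 83.9; financial account: borrowing by resident firms from foreign banks 1204.7, foreign purchases of equities on the domestic stock exchange 983.9, domestic pension funds' purchases of foreign equities 426.7.)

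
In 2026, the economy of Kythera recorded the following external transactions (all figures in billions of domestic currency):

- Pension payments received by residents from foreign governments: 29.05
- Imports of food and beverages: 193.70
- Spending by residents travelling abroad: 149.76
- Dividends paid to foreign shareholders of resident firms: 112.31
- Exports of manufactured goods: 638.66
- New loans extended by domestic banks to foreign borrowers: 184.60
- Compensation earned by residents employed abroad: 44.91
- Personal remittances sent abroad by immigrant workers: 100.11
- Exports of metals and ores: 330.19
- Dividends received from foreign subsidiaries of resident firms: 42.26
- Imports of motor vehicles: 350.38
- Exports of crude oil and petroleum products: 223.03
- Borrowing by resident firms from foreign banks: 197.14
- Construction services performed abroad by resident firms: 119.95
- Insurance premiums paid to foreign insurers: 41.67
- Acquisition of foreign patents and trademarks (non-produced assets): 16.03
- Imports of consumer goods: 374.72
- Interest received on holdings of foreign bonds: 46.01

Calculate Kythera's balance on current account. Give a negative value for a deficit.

Goods: -350.38 + 223.03 - 374.72 - 193.70 + 638.66 + 330.19 = 273.08
Services: 119.95 - 149.76 - 41.67 = -71.48
Primary income: 42.26 + 46.01 - 112.31 + 44.91 = 20.87
Secondary income: 29.05 - 100.11 = -71.06
Current account = 273.08 + (-71.48) + 20.87 + (-71.06) = 151.41
(Excluded from the current account — financial account: new loans extended by domestic banks to foreign borrowers 184.60, borrowing by resident firms from foreign banks 197.14; capital account: acquisition of foreign patents and trademarks (non-produced assets) 16.03.)

151.41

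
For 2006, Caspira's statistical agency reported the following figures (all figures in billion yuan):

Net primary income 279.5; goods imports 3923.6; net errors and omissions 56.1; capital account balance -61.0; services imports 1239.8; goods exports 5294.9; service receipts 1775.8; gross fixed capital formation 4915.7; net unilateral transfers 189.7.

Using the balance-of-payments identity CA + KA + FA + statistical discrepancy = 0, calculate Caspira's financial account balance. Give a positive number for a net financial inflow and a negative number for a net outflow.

Goods balance = 5294.9 - 3923.6 = 1371.3
Services balance = 1775.8 - 1239.8 = 536.0
Trade balance (goods + services) = 1371.3 + 536.0 = 1907.3
Net primary income = 279.5
Net secondary income = 189.7
Current account = 1907.3 + 279.5 + 189.7 = 2376.5
Financial account = -(2376.5 + (-61.0) + 56.1) = -2371.6

-2371.6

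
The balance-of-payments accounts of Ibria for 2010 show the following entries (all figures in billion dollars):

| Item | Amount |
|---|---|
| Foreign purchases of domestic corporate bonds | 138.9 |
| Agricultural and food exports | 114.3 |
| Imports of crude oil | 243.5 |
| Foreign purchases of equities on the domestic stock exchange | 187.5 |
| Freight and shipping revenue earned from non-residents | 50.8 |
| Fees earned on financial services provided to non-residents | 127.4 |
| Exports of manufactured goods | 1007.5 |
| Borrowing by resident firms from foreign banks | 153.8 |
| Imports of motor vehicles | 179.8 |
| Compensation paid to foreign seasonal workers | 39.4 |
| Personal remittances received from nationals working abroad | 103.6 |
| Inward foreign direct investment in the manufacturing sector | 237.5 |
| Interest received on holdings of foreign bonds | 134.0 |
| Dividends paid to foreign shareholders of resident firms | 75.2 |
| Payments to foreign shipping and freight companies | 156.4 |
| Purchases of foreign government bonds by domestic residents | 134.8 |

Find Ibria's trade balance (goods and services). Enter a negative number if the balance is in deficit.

Goods: 1007.5 - 179.8 - 243.5 + 114.3 = 698.5
Services: 50.8 + 127.4 - 156.4 = 21.8
Trade balance = 698.5 + 21.8 = 720.3
(Excluded from the trade balance — financial account: foreign purchases of domestic corporate bonds 138.9, foreign purchases of equities on the domestic stock exchange 187.5, borrowing by resident firms from foreign banks 153.8, inward foreign direct investment in the manufacturing sector 237.5, purchases of foreign government bonds by domestic residents 134.8; primary income: compensation paid to foreign seasonal workers 39.4, interest received on holdings of foreign bonds 134.0, dividends paid to foreign shareholders of resident firms 75.2; secondary income: personal remittances received from nationals working abroad 103.6.)

720.3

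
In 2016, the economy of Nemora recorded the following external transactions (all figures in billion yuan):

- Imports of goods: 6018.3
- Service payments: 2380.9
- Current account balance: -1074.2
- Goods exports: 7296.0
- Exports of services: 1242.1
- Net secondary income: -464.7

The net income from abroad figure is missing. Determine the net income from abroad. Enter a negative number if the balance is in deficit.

Current account = goods balance + services balance + net primary income + net secondary income
Sum of the known components = -325.8
Net income from abroad = CA - (known components) = -1074.2 - (-325.8) = -748.4

-748.4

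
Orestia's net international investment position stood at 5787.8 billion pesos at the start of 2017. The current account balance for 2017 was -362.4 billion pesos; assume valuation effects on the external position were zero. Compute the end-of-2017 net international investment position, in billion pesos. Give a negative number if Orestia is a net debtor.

With no valuation effects, change in NIIP = current account = -362.4
End-of-year NIIP = 5787.8 + (-362.4) = 5425.4

5425.4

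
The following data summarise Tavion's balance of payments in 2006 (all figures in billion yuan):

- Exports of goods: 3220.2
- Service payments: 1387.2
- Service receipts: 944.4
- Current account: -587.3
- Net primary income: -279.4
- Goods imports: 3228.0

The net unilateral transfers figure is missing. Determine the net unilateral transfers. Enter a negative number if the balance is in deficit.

Current account = goods balance + services balance + net primary income + net secondary income
Sum of the known components = -730.0
Net unilateral transfers = CA - (known components) = -587.3 - (-730.0) = 142.7

142.7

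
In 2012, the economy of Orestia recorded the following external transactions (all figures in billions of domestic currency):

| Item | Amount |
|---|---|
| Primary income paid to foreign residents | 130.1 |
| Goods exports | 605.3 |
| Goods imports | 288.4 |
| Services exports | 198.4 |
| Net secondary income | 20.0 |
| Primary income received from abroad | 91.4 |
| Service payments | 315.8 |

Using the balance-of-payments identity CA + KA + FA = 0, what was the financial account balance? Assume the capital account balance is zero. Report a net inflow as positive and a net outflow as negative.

Goods balance = 605.3 - 288.4 = 316.9
Services balance = 198.4 - 315.8 = -117.4
Trade balance (goods + services) = 316.9 + (-117.4) = 199.5
Net primary income = 91.4 - 130.1 = -38.7
Net secondary income = 20.0
Current account = 199.5 + (-38.7) + 20.0 = 180.8
Financial account = -(180.8) = -180.8

-180.8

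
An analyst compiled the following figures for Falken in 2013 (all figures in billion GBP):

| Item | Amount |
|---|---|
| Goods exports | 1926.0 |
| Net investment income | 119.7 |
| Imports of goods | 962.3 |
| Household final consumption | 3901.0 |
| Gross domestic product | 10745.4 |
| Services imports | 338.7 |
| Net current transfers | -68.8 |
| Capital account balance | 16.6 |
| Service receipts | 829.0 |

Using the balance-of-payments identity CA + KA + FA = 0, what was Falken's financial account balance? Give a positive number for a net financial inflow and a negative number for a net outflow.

-1521.5

Goods balance = 1926.0 - 962.3 = 963.7
Services balance = 829.0 - 338.7 = 490.3
Trade balance (goods + services) = 963.7 + 490.3 = 1454.0
Net primary income = 119.7
Net secondary income = -68.8
Current account = 1454.0 + 119.7 + (-68.8) = 1504.9
Financial account = -(1504.9 + 16.6) = -1521.5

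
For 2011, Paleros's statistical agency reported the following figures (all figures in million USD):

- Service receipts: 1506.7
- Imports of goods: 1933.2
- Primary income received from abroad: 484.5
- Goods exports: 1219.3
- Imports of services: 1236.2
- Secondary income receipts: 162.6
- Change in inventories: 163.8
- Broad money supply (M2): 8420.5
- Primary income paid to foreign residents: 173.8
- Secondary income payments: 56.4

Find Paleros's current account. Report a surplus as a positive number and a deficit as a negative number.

Goods balance = 1219.3 - 1933.2 = -713.9
Services balance = 1506.7 - 1236.2 = 270.5
Trade balance (goods + services) = -713.9 + 270.5 = -443.4
Net primary income = 484.5 - 173.8 = 310.7
Net secondary income = 162.6 - 56.4 = 106.2
Current account = -443.4 + 310.7 + 106.2 = -26.5

-26.5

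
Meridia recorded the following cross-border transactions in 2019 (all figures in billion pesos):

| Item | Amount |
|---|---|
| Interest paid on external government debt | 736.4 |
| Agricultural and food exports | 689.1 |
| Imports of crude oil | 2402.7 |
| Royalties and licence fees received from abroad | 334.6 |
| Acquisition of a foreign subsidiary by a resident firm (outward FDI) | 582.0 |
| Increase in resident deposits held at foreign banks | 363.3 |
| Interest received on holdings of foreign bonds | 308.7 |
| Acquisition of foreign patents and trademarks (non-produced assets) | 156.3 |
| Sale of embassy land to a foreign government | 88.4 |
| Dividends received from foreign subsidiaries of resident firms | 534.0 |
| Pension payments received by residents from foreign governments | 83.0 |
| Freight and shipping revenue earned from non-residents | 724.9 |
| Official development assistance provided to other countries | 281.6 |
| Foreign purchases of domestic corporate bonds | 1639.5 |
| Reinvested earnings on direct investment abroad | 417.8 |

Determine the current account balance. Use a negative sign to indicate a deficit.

-328.6

Goods: 689.1 - 2402.7 = -1713.6
Services: 334.6 + 724.9 = 1059.5
Primary income: 308.7 + 534.0 + 417.8 - 736.4 = 524.1
Secondary income: 83.0 - 281.6 = -198.6
Current account = (-1713.6) + 1059.5 + 524.1 + (-198.6) = -328.6
(Excluded from the current account — financial account: acquisition of a foreign subsidiary by a resident firm (outward FDI) 582.0, increase in resident deposits held at foreign banks 363.3, foreign purchases of domestic corporate bonds 1639.5; capital account: acquisition of foreign patents and trademarks (non-produced assets) 156.3, sale of embassy land to a foreign government 88.4.)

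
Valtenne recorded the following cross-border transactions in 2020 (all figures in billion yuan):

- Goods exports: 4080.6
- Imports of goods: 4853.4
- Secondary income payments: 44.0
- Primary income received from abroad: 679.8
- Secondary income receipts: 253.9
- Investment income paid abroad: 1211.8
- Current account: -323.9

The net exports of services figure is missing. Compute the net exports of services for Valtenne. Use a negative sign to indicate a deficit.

771.0

Current account = goods balance + services balance + net primary income + net secondary income
Sum of the known components = -1094.9
Net exports of services = CA - (known components) = -323.9 - (-1094.9) = 771.0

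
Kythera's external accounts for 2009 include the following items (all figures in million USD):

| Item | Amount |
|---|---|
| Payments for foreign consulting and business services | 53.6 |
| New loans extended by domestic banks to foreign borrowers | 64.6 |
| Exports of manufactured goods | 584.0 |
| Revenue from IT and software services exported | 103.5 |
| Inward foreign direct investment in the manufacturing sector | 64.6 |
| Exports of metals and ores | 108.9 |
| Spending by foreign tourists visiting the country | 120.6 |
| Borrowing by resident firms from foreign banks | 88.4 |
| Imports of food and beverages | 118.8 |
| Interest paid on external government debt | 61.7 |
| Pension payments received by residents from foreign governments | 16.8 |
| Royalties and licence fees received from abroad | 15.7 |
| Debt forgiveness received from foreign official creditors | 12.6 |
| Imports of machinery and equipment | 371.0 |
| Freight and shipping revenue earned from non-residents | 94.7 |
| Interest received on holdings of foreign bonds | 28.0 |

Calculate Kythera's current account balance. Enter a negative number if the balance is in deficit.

467.1

Goods: -371.0 - 118.8 + 584.0 + 108.9 = 203.1
Services: 15.7 + 94.7 + 120.6 + 103.5 - 53.6 = 280.9
Primary income: 28.0 - 61.7 = -33.7
Secondary income: 16.8
Current account = 203.1 + 280.9 + (-33.7) + 16.8 = 467.1
(Excluded from the current account — financial account: new loans extended by domestic banks to foreign borrowers 64.6, inward foreign direct investment in the manufacturing sector 64.6, borrowing by resident firms from foreign banks 88.4; capital account: debt forgiveness received from foreign official creditors 12.6.)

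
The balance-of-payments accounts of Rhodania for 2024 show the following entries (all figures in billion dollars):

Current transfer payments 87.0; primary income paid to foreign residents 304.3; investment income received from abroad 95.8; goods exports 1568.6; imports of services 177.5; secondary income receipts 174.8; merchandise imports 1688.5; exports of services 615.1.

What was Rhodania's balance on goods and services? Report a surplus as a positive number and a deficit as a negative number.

317.7

Goods balance = 1568.6 - 1688.5 = -119.9
Services balance = 615.1 - 177.5 = 437.6
Trade balance (goods + services) = -119.9 + 437.6 = 317.7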